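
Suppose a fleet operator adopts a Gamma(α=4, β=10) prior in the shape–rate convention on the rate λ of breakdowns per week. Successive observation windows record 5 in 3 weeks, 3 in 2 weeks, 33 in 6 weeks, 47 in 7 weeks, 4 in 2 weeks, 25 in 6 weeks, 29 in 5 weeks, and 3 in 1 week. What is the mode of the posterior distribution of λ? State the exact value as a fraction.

Total count: 5 + 3 + 33 + 47 + 4 + 25 + 29 + 3 = 149.
Total exposure: 3 + 2 + 6 + 7 + 2 + 6 + 5 + 1 = 32 weeks.
By Gamma–Poisson conjugacy, the posterior is Gamma(α + Σx, β + Σt) = Gamma(4 + 149, 10 + 32) = Gamma(153, 42).
Posterior mode = (α'−1)/β' = 152/42 = 76/21.

76/21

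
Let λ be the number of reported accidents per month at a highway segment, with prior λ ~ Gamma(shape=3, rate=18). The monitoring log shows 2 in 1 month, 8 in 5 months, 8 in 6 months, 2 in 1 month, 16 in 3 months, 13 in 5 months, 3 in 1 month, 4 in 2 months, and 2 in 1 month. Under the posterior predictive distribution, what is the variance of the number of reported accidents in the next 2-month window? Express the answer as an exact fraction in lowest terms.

5490/1849

Total count: 2 + 8 + 8 + 2 + 16 + 13 + 3 + 4 + 2 = 58.
Total exposure: 1 + 5 + 6 + 1 + 3 + 5 + 1 + 2 + 1 = 25 months.
Posterior: α' = 3 + 58 = 61, β' = 18 + 25 = 43.
The posterior predictive for a window of length T is Negative Binomial with variance T·α'·(β'+T)/β'² = 2·61·45/1849 = 5490/1849.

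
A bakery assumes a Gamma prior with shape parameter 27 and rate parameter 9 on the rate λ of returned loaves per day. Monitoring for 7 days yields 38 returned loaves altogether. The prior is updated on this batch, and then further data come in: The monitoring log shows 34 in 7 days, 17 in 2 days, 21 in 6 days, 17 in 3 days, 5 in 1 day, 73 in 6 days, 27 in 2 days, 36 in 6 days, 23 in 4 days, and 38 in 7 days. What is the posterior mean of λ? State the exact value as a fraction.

89/15

Total count 38 over total exposure 7 days.
After the first batch: Gamma(27 + 38, 9 + 7) = Gamma(65, 16).
Total count: 34 + 17 + 21 + 17 + 5 + 73 + 27 + 36 + 23 + 38 = 291.
Total exposure: 7 + 2 + 6 + 3 + 1 + 6 + 2 + 6 + 4 + 7 = 44 days.
After the second batch: Gamma(65 + 291, 16 + 44) = Gamma(356, 60).
Posterior mean = α'/β' = 356/60 = 89/15.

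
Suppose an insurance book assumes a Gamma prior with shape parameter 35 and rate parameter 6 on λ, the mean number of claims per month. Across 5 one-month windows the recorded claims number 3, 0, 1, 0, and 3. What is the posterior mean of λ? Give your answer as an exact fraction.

Total count: 3 + 0 + 1 + 0 + 3 = 7.
Total exposure: 5 months.
Gamma(α, β) with Poisson data over total exposure Σt gives posterior Gamma(α+Σx, β+Σt) = Gamma(42, 11).
Posterior mean = α'/β' = 42/11.

42/11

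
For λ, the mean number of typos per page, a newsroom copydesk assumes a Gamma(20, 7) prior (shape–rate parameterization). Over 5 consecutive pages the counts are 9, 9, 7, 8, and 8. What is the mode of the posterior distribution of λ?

Total count: 9 + 9 + 7 + 8 + 8 = 41.
Total exposure: 5 pages.
Posterior: α' = 20 + 41 = 61, β' = 7 + 5 = 12.
Posterior mode = (α'−1)/β' = 60/12 = 5.

5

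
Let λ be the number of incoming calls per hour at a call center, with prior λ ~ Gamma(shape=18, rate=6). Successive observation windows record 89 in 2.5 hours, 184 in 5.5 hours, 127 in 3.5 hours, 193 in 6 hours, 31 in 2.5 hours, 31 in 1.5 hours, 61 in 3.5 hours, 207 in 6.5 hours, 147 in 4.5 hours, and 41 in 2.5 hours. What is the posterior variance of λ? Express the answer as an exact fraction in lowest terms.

4516/7921

Total count: 89 + 184 + 127 + 193 + 31 + 31 + 61 + 207 + 147 + 41 = 1111.
Total exposure: 2.5 + 5.5 + 3.5 + 6 + 2.5 + 1.5 + 3.5 + 6.5 + 4.5 + 2.5 = 38.5 hours.
By Gamma–Poisson conjugacy, the posterior is Gamma(α + Σx, β + Σt) = Gamma(18 + 1111, 6 + 38.5) = Gamma(1129, 89/2).
Posterior variance = α'/β'² = 1129/(7921/4) = 4516/7921.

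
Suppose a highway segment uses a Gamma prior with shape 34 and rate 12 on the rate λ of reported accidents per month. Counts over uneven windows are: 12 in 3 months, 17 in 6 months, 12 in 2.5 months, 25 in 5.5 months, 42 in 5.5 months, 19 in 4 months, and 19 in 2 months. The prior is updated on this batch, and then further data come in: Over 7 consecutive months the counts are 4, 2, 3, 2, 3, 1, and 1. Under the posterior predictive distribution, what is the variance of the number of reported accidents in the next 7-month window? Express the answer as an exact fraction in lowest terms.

Total count: 12 + 17 + 12 + 25 + 42 + 19 + 19 = 146.
Total exposure: 3 + 6 + 2.5 + 5.5 + 5.5 + 4 + 2 = 28.5 months.
After the first batch: Gamma(34 + 146, 12 + 28.5) = Gamma(180, 81/2).
Total count: 4 + 2 + 3 + 2 + 3 + 1 + 1 = 16.
Total exposure: 7 months.
After the second batch: Gamma(180 + 16, 81/2 + 7) = Gamma(196, 95/2).
The posterior predictive for a window of length T is Negative Binomial with variance T·α'·(β'+T)/β'² = 7·196·(109/2)/(9025/4) = 299096/9025.

299096/9025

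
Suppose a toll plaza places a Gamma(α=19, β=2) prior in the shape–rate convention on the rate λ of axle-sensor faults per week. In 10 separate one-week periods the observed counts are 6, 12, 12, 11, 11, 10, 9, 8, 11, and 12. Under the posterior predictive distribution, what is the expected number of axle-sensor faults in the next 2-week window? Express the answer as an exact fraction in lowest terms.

Total count: 6 + 12 + 12 + 11 + 11 + 10 + 9 + 8 + 11 + 12 = 102.
Total exposure: 10 weeks.
Gamma(α, β) with Poisson data over total exposure Σt gives posterior Gamma(α+Σx, β+Σt) = Gamma(121, 12).
Predictive mean over a 2-week window = T·E[λ|data] = 2·121/12 = 121/6.

121/6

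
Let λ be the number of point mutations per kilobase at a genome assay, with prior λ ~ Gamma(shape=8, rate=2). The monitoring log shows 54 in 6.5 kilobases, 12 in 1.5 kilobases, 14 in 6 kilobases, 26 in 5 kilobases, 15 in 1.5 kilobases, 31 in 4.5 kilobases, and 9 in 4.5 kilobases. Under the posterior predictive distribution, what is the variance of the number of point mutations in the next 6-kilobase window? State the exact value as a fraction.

Total count: 54 + 12 + 14 + 26 + 15 + 31 + 9 = 161.
Total exposure: 6.5 + 1.5 + 6 + 5 + 1.5 + 4.5 + 4.5 = 29.5 kilobases.
Conjugate update: add total count to the shape and total exposure to the rate, giving Gamma(169, 63/2).
The posterior predictive for a window of length T is Negative Binomial with variance T·α'·(β'+T)/β'² = 6·169·(75/2)/(3969/4) = 16900/441.

16900/441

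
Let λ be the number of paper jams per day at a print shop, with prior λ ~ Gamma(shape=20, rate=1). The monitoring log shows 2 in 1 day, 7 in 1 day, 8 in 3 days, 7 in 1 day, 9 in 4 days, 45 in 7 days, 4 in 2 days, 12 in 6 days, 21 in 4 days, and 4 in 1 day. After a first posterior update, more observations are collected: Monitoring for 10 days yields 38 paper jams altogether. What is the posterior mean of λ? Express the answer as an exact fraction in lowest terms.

177/41

Total count: 2 + 7 + 8 + 7 + 9 + 45 + 4 + 12 + 21 + 4 = 119.
Total exposure: 1 + 1 + 3 + 1 + 4 + 7 + 2 + 6 + 4 + 1 = 30 days.
After the first batch: Gamma(20 + 119, 1 + 30) = Gamma(139, 31).
Total count 38 over total exposure 10 days.
After the second batch: Gamma(139 + 38, 31 + 10) = Gamma(177, 41).
Posterior mean = α'/β' = 177/41.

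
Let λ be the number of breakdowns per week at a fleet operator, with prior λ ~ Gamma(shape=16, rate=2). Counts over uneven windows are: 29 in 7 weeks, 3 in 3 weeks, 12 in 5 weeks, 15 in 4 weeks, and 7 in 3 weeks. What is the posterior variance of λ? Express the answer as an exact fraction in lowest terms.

41/288

Total count: 29 + 3 + 12 + 15 + 7 = 66.
Total exposure: 7 + 3 + 5 + 4 + 3 = 22 weeks.
Conjugate update: add total count to the shape and total exposure to the rate, giving Gamma(82, 24).
Posterior variance = α'/β'² = 82/576 = 41/288.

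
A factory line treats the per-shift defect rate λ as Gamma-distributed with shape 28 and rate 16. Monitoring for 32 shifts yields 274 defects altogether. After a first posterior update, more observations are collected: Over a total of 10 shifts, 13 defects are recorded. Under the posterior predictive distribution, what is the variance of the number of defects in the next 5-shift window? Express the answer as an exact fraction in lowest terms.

99225/3364

Total count 274 over total exposure 32 shifts.
After the first batch: Gamma(28 + 274, 16 + 32) = Gamma(302, 48).
Total count 13 over total exposure 10 shifts.
After the second batch: Gamma(302 + 13, 48 + 10) = Gamma(315, 58).
The posterior predictive for a window of length T is Negative Binomial with variance T·α'·(β'+T)/β'² = 5·315·63/3364 = 99225/3364.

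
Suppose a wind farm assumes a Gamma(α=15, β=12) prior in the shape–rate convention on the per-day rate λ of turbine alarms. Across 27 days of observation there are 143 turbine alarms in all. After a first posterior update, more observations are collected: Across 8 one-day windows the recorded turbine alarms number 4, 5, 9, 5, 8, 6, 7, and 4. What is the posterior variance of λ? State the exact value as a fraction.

206/2209

Total count 143 over total exposure 27 days.
After the first batch: Gamma(15 + 143, 12 + 27) = Gamma(158, 39).
Total count: 4 + 5 + 9 + 5 + 8 + 6 + 7 + 4 = 48.
Total exposure: 8 days.
After the second batch: Gamma(158 + 48, 39 + 8) = Gamma(206, 47).
Posterior variance = α'/β'² = 206/2209.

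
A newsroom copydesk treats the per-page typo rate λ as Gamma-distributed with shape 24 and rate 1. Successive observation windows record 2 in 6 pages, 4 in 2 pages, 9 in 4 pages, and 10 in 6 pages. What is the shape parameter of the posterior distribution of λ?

49

Total count: 2 + 4 + 9 + 10 = 25.
Total exposure: 6 + 2 + 4 + 6 = 18 pages.
By Gamma–Poisson conjugacy, the posterior is Gamma(α + Σx, β + Σt) = Gamma(24 + 25, 1 + 18) = Gamma(49, 19).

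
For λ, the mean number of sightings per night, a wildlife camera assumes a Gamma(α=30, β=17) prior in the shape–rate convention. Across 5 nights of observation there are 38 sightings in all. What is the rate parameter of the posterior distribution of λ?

22

Total count 38 over total exposure 5 nights.
Gamma(α, β) with Poisson data over total exposure Σt gives posterior Gamma(α+Σx, β+Σt) = Gamma(68, 22).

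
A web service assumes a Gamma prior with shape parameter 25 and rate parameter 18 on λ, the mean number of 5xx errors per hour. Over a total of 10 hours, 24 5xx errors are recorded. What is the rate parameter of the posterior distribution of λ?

28

Total count 24 over total exposure 10 hours.
Posterior: α' = 25 + 24 = 49, β' = 18 + 10 = 28.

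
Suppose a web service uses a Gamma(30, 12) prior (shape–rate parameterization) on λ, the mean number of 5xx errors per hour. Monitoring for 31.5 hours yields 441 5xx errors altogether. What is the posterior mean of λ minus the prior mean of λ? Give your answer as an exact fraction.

Total count 441 over total exposure 31.5 hours.
By Gamma–Poisson conjugacy, the posterior is Gamma(α + Σx, β + Σt) = Gamma(30 + 441, 12 + 31.5) = Gamma(471, 87/2).
Posterior mean = 471/(87/2) = 314/29; prior mean = 30/12 = 5/2. Difference = 314/29 − 5/2 = 483/58.

483/58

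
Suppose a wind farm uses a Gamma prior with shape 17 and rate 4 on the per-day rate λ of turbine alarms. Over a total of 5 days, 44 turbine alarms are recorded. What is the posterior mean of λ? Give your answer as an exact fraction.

61/9

Total count 44 over total exposure 5 days.
By Gamma–Poisson conjugacy, the posterior is Gamma(α + Σx, β + Σt) = Gamma(17 + 44, 4 + 5) = Gamma(61, 9).
Posterior mean = α'/β' = 61/9.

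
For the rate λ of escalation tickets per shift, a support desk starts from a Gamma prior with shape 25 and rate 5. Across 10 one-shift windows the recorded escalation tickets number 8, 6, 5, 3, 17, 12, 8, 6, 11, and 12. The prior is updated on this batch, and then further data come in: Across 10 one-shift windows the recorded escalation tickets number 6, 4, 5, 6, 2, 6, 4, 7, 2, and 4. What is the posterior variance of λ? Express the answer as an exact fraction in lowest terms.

Total count: 8 + 6 + 5 + 3 + 17 + 12 + 8 + 6 + 11 + 12 = 88.
Total exposure: 10 shifts.
After the first batch: Gamma(25 + 88, 5 + 10) = Gamma(113, 15).
Total count: 6 + 4 + 5 + 6 + 2 + 6 + 4 + 7 + 2 + 4 = 46.
Total exposure: 10 shifts.
After the second batch: Gamma(113 + 46, 15 + 10) = Gamma(159, 25).
Posterior variance = α'/β'² = 159/625.

159/625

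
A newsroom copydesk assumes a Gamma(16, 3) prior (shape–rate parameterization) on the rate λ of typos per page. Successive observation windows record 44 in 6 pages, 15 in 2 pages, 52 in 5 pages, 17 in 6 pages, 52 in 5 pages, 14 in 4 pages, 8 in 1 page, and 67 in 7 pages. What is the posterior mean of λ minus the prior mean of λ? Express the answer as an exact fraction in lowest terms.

77/39

Total count: 44 + 15 + 52 + 17 + 52 + 14 + 8 + 67 = 269.
Total exposure: 6 + 2 + 5 + 6 + 5 + 4 + 1 + 7 = 36 pages.
Gamma(α, β) with Poisson data over total exposure Σt gives posterior Gamma(α+Σx, β+Σt) = Gamma(285, 39).
Posterior mean = 285/39 = 95/13; prior mean = 16/3 = 16/3. Difference = 95/13 − 16/3 = 77/39.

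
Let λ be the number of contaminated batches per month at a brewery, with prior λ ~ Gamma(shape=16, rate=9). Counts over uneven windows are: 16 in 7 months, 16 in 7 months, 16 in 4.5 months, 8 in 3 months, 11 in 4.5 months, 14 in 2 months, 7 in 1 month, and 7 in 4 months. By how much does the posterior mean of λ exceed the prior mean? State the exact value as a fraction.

109/126

Total count: 16 + 16 + 16 + 8 + 11 + 14 + 7 + 7 = 95.
Total exposure: 7 + 7 + 4.5 + 3 + 4.5 + 2 + 1 + 4 = 33 months.
Posterior: α' = 16 + 95 = 111, β' = 9 + 33 = 42.
Posterior mean = 111/42 = 37/14; prior mean = 16/9 = 16/9. Difference = 37/14 − 16/9 = 109/126.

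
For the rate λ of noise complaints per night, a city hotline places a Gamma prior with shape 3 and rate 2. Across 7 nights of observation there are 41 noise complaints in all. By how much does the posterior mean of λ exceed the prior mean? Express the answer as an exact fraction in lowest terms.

61/18

Total count 41 over total exposure 7 nights.
Posterior: α' = 3 + 41 = 44, β' = 2 + 7 = 9.
Posterior mean = 44/9 = 44/9; prior mean = 3/2 = 3/2. Difference = 44/9 − 3/2 = 61/18.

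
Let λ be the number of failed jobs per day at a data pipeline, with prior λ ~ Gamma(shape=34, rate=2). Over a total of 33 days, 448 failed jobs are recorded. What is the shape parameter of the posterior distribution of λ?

482

Total count 448 over total exposure 33 days.
Gamma(α, β) with Poisson data over total exposure Σt gives posterior Gamma(α+Σx, β+Σt) = Gamma(482, 35).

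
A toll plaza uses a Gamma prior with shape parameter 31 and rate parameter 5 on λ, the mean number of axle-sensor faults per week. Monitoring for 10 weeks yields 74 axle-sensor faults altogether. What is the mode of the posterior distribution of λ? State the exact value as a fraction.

104/15

Total count 74 over total exposure 10 weeks.
By Gamma–Poisson conjugacy, the posterior is Gamma(α + Σx, β + Σt) = Gamma(31 + 74, 5 + 10) = Gamma(105, 15).
Posterior mode = (α'−1)/β' = 104/15.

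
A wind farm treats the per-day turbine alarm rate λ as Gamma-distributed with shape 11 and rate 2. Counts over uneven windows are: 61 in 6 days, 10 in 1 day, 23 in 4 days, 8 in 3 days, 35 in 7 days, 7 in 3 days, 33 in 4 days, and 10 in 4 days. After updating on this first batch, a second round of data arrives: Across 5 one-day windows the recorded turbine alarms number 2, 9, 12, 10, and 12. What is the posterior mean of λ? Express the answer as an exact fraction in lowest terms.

81/13

Total count: 61 + 10 + 23 + 8 + 35 + 7 + 33 + 10 = 187.
Total exposure: 6 + 1 + 4 + 3 + 7 + 3 + 4 + 4 = 32 days.
After the first batch: Gamma(11 + 187, 2 + 32) = Gamma(198, 34).
Total count: 2 + 9 + 12 + 10 + 12 = 45.
Total exposure: 5 days.
After the second batch: Gamma(198 + 45, 34 + 5) = Gamma(243, 39).
Posterior mean = α'/β' = 243/39 = 81/13.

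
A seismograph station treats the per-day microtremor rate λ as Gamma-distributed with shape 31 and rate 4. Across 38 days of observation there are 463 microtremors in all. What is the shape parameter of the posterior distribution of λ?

Total count 463 over total exposure 38 days.
The Gamma prior is conjugate for the Poisson rate, so λ | data ~ Gamma(31+463, 4+38) = Gamma(494, 42).

494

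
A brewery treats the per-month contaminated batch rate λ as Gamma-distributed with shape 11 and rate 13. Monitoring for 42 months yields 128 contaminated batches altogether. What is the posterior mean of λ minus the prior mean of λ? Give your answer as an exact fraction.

1202/715

Total count 128 over total exposure 42 months.
By Gamma–Poisson conjugacy, the posterior is Gamma(α + Σx, β + Σt) = Gamma(11 + 128, 13 + 42) = Gamma(139, 55).
Posterior mean = 139/55 = 139/55; prior mean = 11/13 = 11/13. Difference = 139/55 − 11/13 = 1202/715.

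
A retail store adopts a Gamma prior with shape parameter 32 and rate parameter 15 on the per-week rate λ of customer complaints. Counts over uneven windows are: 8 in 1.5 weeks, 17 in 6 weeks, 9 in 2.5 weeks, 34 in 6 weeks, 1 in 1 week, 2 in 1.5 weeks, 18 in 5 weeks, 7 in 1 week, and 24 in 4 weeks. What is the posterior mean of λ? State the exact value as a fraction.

Total count: 8 + 17 + 9 + 34 + 1 + 2 + 18 + 7 + 24 = 120.
Total exposure: 1.5 + 6 + 2.5 + 6 + 1 + 1.5 + 5 + 1 + 4 = 28.5 weeks.
Conjugate update: add total count to the shape and total exposure to the rate, giving Gamma(152, 87/2).
Posterior mean = α'/β' = 152/(87/2) = 304/87.

304/87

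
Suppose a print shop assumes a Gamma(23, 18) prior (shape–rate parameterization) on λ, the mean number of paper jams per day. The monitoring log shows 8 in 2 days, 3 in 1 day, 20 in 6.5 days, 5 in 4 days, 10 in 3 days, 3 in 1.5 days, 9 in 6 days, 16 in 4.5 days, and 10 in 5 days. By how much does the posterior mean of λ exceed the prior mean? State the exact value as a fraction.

1483/1854

Total count: 8 + 3 + 20 + 5 + 10 + 3 + 9 + 16 + 10 = 84.
Total exposure: 2 + 1 + 6.5 + 4 + 3 + 1.5 + 6 + 4.5 + 5 = 33.5 days.
Posterior: α' = 23 + 84 = 107, β' = 18 + 33.5 = 103/2.
Posterior mean = 107/(103/2) = 214/103; prior mean = 23/18 = 23/18. Difference = 214/103 − 23/18 = 1483/1854.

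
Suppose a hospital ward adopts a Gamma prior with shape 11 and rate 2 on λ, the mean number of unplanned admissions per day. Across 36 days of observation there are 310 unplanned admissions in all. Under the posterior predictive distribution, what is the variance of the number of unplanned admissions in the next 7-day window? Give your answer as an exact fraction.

101115/1444

Total count 310 over total exposure 36 days.
The Gamma prior is conjugate for the Poisson rate, so λ | data ~ Gamma(11+310, 2+36) = Gamma(321, 38).
The posterior predictive for a window of length T is Negative Binomial with variance T·α'·(β'+T)/β'² = 7·321·45/1444 = 101115/1444.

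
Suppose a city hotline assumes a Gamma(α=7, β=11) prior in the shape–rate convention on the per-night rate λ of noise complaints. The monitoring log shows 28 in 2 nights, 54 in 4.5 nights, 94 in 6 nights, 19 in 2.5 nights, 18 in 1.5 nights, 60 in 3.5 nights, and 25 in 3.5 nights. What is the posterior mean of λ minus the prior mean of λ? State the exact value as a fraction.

6227/759

Total count: 28 + 54 + 94 + 19 + 18 + 60 + 25 = 298.
Total exposure: 2 + 4.5 + 6 + 2.5 + 1.5 + 3.5 + 3.5 = 23.5 nights.
By Gamma–Poisson conjugacy, the posterior is Gamma(α + Σx, β + Σt) = Gamma(7 + 298, 11 + 23.5) = Gamma(305, 69/2).
Posterior mean = 305/(69/2) = 610/69; prior mean = 7/11 = 7/11. Difference = 610/69 − 7/11 = 6227/759.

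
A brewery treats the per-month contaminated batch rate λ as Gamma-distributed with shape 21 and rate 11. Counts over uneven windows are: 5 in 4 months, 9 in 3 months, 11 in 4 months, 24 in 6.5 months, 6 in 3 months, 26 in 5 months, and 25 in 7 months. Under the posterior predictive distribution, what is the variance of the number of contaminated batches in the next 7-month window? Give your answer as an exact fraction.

Total count: 5 + 9 + 11 + 24 + 6 + 26 + 25 = 106.
Total exposure: 4 + 3 + 4 + 6.5 + 3 + 5 + 7 = 32.5 months.
Posterior: α' = 21 + 106 = 127, β' = 11 + 32.5 = 87/2.
The posterior predictive for a window of length T is Negative Binomial with variance T·α'·(β'+T)/β'² = 7·127·(101/2)/(7569/4) = 179578/7569.

179578/7569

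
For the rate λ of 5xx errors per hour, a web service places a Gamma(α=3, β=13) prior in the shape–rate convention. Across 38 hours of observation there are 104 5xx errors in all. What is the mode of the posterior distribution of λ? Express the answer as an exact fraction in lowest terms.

106/51

Total count 104 over total exposure 38 hours.
Conjugate update: add total count to the shape and total exposure to the rate, giving Gamma(107, 51).
Posterior mode = (α'−1)/β' = 106/51.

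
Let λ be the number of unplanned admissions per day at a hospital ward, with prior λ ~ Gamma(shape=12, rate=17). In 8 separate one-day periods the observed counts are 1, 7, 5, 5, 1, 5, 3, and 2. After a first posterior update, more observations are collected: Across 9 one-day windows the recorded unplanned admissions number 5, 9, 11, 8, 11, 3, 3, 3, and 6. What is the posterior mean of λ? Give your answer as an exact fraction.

50/17

Total count: 1 + 7 + 5 + 5 + 1 + 5 + 3 + 2 = 29.
Total exposure: 8 days.
After the first batch: Gamma(12 + 29, 17 + 8) = Gamma(41, 25).
Total count: 5 + 9 + 11 + 8 + 11 + 3 + 3 + 3 + 6 = 59.
Total exposure: 9 days.
After the second batch: Gamma(41 + 59, 25 + 9) = Gamma(100, 34).
Posterior mean = α'/β' = 100/34 = 50/17.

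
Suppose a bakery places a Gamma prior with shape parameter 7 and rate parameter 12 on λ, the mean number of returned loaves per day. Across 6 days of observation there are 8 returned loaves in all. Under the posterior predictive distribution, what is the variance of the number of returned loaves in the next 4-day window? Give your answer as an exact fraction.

Total count 8 over total exposure 6 days.
By Gamma–Poisson conjugacy, the posterior is Gamma(α + Σx, β + Σt) = Gamma(7 + 8, 12 + 6) = Gamma(15, 18).
The posterior predictive for a window of length T is Negative Binomial with variance T·α'·(β'+T)/β'² = 4·15·22/324 = 110/27.

110/27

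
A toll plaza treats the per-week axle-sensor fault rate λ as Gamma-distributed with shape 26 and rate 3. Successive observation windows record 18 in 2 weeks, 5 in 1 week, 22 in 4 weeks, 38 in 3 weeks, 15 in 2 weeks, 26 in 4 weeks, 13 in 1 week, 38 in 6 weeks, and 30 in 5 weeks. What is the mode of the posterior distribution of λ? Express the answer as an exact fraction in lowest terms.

Total count: 18 + 5 + 22 + 38 + 15 + 26 + 13 + 38 + 30 = 205.
Total exposure: 2 + 1 + 4 + 3 + 2 + 4 + 1 + 6 + 5 = 28 weeks.
Conjugate update: add total count to the shape and total exposure to the rate, giving Gamma(231, 31).
Posterior mode = (α'−1)/β' = 230/31.

230/31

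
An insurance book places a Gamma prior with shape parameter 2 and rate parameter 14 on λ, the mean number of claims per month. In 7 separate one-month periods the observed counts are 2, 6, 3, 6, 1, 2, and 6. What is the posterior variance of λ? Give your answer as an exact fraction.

4/63

Total count: 2 + 6 + 3 + 6 + 1 + 2 + 6 = 26.
Total exposure: 7 months.
The Gamma prior is conjugate for the Poisson rate, so λ | data ~ Gamma(2+26, 14+7) = Gamma(28, 21).
Posterior variance = α'/β'² = 28/441 = 4/63.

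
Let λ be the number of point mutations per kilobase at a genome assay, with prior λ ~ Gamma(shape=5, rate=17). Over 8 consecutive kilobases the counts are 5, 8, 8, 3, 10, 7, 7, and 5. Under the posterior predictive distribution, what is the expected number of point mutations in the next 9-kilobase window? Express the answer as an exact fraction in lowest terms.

Total count: 5 + 8 + 8 + 3 + 10 + 7 + 7 + 5 = 53.
Total exposure: 8 kilobases.
Conjugate update: add total count to the shape and total exposure to the rate, giving Gamma(58, 25).
Predictive mean over a 9-kilobase window = T·E[λ|data] = 9·58/25 = 522/25.

522/25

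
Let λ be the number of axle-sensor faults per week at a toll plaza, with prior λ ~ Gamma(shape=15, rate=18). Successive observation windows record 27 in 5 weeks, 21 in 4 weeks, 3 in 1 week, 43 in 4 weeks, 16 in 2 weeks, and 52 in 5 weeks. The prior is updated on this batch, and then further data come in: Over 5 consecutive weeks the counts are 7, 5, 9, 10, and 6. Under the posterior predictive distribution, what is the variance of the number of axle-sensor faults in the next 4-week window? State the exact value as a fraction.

Total count: 27 + 21 + 3 + 43 + 16 + 52 = 162.
Total exposure: 5 + 4 + 1 + 4 + 2 + 5 = 21 weeks.
After the first batch: Gamma(15 + 162, 18 + 21) = Gamma(177, 39).
Total count: 7 + 5 + 9 + 10 + 6 = 37.
Total exposure: 5 weeks.
After the second batch: Gamma(177 + 37, 39 + 5) = Gamma(214, 44).
The posterior predictive for a window of length T is Negative Binomial with variance T·α'·(β'+T)/β'² = 4·214·48/1936 = 2568/121.

2568/121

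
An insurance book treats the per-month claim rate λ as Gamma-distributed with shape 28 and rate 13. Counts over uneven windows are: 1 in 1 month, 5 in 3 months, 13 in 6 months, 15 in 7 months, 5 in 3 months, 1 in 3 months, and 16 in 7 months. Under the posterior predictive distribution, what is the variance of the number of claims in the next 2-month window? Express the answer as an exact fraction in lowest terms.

Total count: 1 + 5 + 13 + 15 + 5 + 1 + 16 = 56.
Total exposure: 1 + 3 + 6 + 7 + 3 + 3 + 7 = 30 months.
The Gamma prior is conjugate for the Poisson rate, so λ | data ~ Gamma(28+56, 13+30) = Gamma(84, 43).
The posterior predictive for a window of length T is Negative Binomial with variance T·α'·(β'+T)/β'² = 2·84·45/1849 = 7560/1849.

7560/1849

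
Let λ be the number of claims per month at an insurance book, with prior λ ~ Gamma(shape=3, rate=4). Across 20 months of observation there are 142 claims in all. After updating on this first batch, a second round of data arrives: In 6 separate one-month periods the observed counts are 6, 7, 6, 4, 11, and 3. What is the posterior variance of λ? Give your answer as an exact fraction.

Total count 142 over total exposure 20 months.
After the first batch: Gamma(3 + 142, 4 + 20) = Gamma(145, 24).
Total count: 6 + 7 + 6 + 4 + 11 + 3 = 37.
Total exposure: 6 months.
After the second batch: Gamma(145 + 37, 24 + 6) = Gamma(182, 30).
Posterior variance = α'/β'² = 182/900 = 91/450.

91/450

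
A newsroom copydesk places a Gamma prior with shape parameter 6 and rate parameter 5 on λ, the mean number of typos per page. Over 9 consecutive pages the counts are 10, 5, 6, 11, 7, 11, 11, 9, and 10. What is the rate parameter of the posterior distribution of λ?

14

Total count: 10 + 5 + 6 + 11 + 7 + 11 + 11 + 9 + 10 = 80.
Total exposure: 9 pages.
The Gamma prior is conjugate for the Poisson rate, so λ | data ~ Gamma(6+80, 5+9) = Gamma(86, 14).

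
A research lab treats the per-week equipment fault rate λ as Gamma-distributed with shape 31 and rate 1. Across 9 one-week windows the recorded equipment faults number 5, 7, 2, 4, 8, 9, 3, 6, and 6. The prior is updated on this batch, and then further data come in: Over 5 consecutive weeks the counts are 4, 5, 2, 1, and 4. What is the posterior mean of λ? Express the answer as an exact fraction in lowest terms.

Total count: 5 + 7 + 2 + 4 + 8 + 9 + 3 + 6 + 6 = 50.
Total exposure: 9 weeks.
After the first batch: Gamma(31 + 50, 1 + 9) = Gamma(81, 10).
Total count: 4 + 5 + 2 + 1 + 4 = 16.
Total exposure: 5 weeks.
After the second batch: Gamma(81 + 16, 10 + 5) = Gamma(97, 15).
Posterior mean = α'/β' = 97/15.

97/15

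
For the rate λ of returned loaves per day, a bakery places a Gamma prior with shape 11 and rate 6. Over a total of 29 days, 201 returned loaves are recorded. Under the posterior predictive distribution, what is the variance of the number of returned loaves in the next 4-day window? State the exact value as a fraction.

Total count 201 over total exposure 29 days.
Conjugate update: add total count to the shape and total exposure to the rate, giving Gamma(212, 35).
The posterior predictive for a window of length T is Negative Binomial with variance T·α'·(β'+T)/β'² = 4·212·39/1225 = 33072/1225.

33072/1225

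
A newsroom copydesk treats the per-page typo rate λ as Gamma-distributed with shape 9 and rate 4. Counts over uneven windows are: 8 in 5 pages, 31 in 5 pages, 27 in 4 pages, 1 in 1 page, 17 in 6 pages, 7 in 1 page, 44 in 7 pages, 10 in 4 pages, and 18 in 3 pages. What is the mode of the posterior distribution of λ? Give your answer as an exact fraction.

171/40

Total count: 8 + 31 + 27 + 1 + 17 + 7 + 44 + 10 + 18 = 163.
Total exposure: 5 + 5 + 4 + 1 + 6 + 1 + 7 + 4 + 3 = 36 pages.
Conjugate update: add total count to the shape and total exposure to the rate, giving Gamma(172, 40).
Posterior mode = (α'−1)/β' = 171/40.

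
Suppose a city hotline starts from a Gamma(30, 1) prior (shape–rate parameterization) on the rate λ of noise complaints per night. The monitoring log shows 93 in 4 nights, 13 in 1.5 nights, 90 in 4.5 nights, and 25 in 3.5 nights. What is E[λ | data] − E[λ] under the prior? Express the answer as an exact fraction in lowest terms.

-368/29

Total count: 93 + 13 + 90 + 25 = 221.
Total exposure: 4 + 1.5 + 4.5 + 3.5 = 13.5 nights.
Posterior: α' = 30 + 221 = 251, β' = 1 + 13.5 = 29/2.
Posterior mean = 251/(29/2) = 502/29; prior mean = 30/1 = 30. Difference = 502/29 − 30 = -368/29.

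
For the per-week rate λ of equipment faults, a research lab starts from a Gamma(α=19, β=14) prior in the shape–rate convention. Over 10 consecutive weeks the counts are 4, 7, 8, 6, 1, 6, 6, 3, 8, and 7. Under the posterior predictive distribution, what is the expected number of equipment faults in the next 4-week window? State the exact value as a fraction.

25/2

Total count: 4 + 7 + 8 + 6 + 1 + 6 + 6 + 3 + 8 + 7 = 56.
Total exposure: 10 weeks.
Conjugate update: add total count to the shape and total exposure to the rate, giving Gamma(75, 24).
Predictive mean over a 4-week window = T·E[λ|data] = 4·75/24 = 25/2.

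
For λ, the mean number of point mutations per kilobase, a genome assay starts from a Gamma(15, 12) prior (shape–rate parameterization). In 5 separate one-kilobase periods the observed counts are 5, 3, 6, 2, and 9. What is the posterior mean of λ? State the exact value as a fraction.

40/17

Total count: 5 + 3 + 6 + 2 + 9 = 25.
Total exposure: 5 kilobases.
Conjugate update: add total count to the shape and total exposure to the rate, giving Gamma(40, 17).
Posterior mean = α'/β' = 40/17.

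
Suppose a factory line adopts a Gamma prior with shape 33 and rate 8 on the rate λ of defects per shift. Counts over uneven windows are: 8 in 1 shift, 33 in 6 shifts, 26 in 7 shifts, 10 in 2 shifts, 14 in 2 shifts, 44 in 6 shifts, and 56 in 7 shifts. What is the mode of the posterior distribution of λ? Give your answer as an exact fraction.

223/39

Total count: 8 + 33 + 26 + 10 + 14 + 44 + 56 = 191.
Total exposure: 1 + 6 + 7 + 2 + 2 + 6 + 7 = 31 shifts.
Posterior: α' = 33 + 191 = 224, β' = 8 + 31 = 39.
Posterior mode = (α'−1)/β' = 223/39.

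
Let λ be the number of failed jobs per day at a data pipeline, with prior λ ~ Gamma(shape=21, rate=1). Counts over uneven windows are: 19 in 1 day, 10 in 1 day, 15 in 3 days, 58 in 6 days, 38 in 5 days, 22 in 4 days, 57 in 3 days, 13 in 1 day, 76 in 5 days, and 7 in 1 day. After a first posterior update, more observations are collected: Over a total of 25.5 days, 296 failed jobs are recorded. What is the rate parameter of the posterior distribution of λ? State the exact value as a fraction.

Total count: 19 + 10 + 15 + 58 + 38 + 22 + 57 + 13 + 76 + 7 = 315.
Total exposure: 1 + 1 + 3 + 6 + 5 + 4 + 3 + 1 + 5 + 1 = 30 days.
After the first batch: Gamma(21 + 315, 1 + 30) = Gamma(336, 31).
Total count 296 over total exposure 25.5 days.
After the second batch: Gamma(336 + 296, 31 + 25.5) = Gamma(632, 113/2).

113/2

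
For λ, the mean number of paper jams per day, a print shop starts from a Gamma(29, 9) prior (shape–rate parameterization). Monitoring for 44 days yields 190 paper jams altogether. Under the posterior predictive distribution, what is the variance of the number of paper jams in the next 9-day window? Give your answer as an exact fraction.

Total count 190 over total exposure 44 days.
Conjugate update: add total count to the shape and total exposure to the rate, giving Gamma(219, 53).
The posterior predictive for a window of length T is Negative Binomial with variance T·α'·(β'+T)/β'² = 9·219·62/2809 = 122202/2809.

122202/2809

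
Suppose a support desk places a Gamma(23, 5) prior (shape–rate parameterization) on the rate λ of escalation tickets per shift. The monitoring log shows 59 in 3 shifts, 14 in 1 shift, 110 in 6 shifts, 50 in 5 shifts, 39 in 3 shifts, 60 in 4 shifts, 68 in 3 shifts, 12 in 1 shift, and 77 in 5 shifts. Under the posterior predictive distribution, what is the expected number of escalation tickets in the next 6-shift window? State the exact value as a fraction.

256/3

Total count: 59 + 14 + 110 + 50 + 39 + 60 + 68 + 12 + 77 = 489.
Total exposure: 3 + 1 + 6 + 5 + 3 + 4 + 3 + 1 + 5 = 31 shifts.
Gamma(α, β) with Poisson data over total exposure Σt gives posterior Gamma(α+Σx, β+Σt) = Gamma(512, 36).
Predictive mean over a 6-shift window = T·E[λ|data] = 6·512/36 = 256/3.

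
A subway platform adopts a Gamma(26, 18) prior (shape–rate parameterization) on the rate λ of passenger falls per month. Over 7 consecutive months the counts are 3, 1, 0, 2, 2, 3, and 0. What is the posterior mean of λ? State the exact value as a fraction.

37/25

Total count: 3 + 1 + 0 + 2 + 2 + 3 + 0 = 11.
Total exposure: 7 months.
Posterior: α' = 26 + 11 = 37, β' = 18 + 7 = 25.
Posterior mean = α'/β' = 37/25.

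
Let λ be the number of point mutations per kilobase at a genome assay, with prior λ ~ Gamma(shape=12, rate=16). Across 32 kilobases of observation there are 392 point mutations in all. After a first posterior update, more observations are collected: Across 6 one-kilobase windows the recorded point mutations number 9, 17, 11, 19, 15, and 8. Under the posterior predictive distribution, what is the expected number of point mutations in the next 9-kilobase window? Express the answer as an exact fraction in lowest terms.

Total count 392 over total exposure 32 kilobases.
After the first batch: Gamma(12 + 392, 16 + 32) = Gamma(404, 48).
Total count: 9 + 17 + 11 + 19 + 15 + 8 = 79.
Total exposure: 6 kilobases.
After the second batch: Gamma(404 + 79, 48 + 6) = Gamma(483, 54).
Predictive mean over a 9-kilobase window = T·E[λ|data] = 9·483/54 = 161/2.

161/2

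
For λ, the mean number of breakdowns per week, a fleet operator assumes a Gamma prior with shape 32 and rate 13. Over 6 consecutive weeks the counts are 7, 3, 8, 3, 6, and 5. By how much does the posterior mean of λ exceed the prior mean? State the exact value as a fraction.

224/247

Total count: 7 + 3 + 8 + 3 + 6 + 5 = 32.
Total exposure: 6 weeks.
Conjugate update: add total count to the shape and total exposure to the rate, giving Gamma(64, 19).
Posterior mean = 64/19 = 64/19; prior mean = 32/13 = 32/13. Difference = 64/19 − 32/13 = 224/247.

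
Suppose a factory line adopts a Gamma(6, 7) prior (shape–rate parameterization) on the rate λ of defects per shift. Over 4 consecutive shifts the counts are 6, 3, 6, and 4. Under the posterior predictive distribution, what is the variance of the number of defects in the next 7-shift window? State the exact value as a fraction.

3150/121

Total count: 6 + 3 + 6 + 4 = 19.
Total exposure: 4 shifts.
Posterior: α' = 6 + 19 = 25, β' = 7 + 4 = 11.
The posterior predictive for a window of length T is Negative Binomial with variance T·α'·(β'+T)/β'² = 7·25·18/121 = 3150/121.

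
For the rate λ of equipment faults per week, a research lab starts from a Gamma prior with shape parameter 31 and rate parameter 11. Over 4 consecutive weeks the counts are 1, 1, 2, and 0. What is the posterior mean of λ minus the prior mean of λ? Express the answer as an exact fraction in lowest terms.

-16/33

Total count: 1 + 1 + 2 + 0 = 4.
Total exposure: 4 weeks.
Gamma(α, β) with Poisson data over total exposure Σt gives posterior Gamma(α+Σx, β+Σt) = Gamma(35, 15).
Posterior mean = 35/15 = 7/3; prior mean = 31/11 = 31/11. Difference = 7/3 − 31/11 = -16/33.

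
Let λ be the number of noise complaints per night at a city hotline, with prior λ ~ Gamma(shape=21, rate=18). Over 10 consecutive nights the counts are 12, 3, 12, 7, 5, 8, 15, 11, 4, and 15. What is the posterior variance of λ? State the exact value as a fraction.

113/784

Total count: 12 + 3 + 12 + 7 + 5 + 8 + 15 + 11 + 4 + 15 = 92.
Total exposure: 10 nights.
Posterior: α' = 21 + 92 = 113, β' = 18 + 10 = 28.
Posterior variance = α'/β'² = 113/784.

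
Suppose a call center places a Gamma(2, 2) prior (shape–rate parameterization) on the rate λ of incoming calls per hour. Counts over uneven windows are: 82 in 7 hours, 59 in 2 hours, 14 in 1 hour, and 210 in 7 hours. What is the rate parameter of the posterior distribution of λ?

19

Total count: 82 + 59 + 14 + 210 = 365.
Total exposure: 7 + 2 + 1 + 7 = 17 hours.
Gamma(α, β) with Poisson data over total exposure Σt gives posterior Gamma(α+Σx, β+Σt) = Gamma(367, 19).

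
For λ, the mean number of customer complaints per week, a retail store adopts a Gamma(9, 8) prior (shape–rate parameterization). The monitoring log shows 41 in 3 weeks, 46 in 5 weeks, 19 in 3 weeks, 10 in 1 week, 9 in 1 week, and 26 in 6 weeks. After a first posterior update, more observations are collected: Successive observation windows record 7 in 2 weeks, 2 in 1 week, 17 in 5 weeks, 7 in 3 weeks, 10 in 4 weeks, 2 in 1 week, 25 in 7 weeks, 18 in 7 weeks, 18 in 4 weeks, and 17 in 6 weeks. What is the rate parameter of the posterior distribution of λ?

Total count: 41 + 46 + 19 + 10 + 9 + 26 = 151.
Total exposure: 3 + 5 + 3 + 1 + 1 + 6 = 19 weeks.
After the first batch: Gamma(9 + 151, 8 + 19) = Gamma(160, 27).
Total count: 7 + 2 + 17 + 7 + 10 + 2 + 25 + 18 + 18 + 17 = 123.
Total exposure: 2 + 1 + 5 + 3 + 4 + 1 + 7 + 7 + 4 + 6 = 40 weeks.
After the second batch: Gamma(160 + 123, 27 + 40) = Gamma(283, 67).

67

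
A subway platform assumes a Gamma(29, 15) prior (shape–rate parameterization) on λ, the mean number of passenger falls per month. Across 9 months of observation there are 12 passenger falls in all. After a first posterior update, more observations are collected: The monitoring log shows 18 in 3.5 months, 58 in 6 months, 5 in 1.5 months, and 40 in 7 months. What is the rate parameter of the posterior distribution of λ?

42

Total count 12 over total exposure 9 months.
After the first batch: Gamma(29 + 12, 15 + 9) = Gamma(41, 24).
Total count: 18 + 58 + 5 + 40 = 121.
Total exposure: 3.5 + 6 + 1.5 + 7 = 18 months.
After the second batch: Gamma(41 + 121, 24 + 18) = Gamma(162, 42).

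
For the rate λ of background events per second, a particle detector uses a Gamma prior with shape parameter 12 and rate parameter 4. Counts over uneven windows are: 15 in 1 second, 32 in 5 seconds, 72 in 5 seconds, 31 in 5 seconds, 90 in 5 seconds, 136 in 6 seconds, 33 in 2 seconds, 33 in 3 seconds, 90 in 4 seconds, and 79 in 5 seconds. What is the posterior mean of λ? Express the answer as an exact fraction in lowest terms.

Total count: 15 + 32 + 72 + 31 + 90 + 136 + 33 + 33 + 90 + 79 = 611.
Total exposure: 1 + 5 + 5 + 5 + 5 + 6 + 2 + 3 + 4 + 5 = 41 seconds.
Gamma(α, β) with Poisson data over total exposure Σt gives posterior Gamma(α+Σx, β+Σt) = Gamma(623, 45).
Posterior mean = α'/β' = 623/45.

623/45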